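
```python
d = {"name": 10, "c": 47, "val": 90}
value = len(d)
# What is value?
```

Answer: 3

Derivation:
Trace (tracking value):
d = {'name': 10, 'c': 47, 'val': 90}  # -> d = {'name': 10, 'c': 47, 'val': 90}
value = len(d)  # -> value = 3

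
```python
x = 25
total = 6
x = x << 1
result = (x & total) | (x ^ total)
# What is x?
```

Answer: 50

Derivation:
Trace (tracking x):
x = 25  # -> x = 25
total = 6  # -> total = 6
x = x << 1  # -> x = 50
result = x & total | x ^ total  # -> result = 54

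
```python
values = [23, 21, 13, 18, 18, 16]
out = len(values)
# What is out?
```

Answer: 6

Derivation:
Trace (tracking out):
values = [23, 21, 13, 18, 18, 16]  # -> values = [23, 21, 13, 18, 18, 16]
out = len(values)  # -> out = 6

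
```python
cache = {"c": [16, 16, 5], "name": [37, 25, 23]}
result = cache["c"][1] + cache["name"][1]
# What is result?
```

Trace (tracking result):
cache = {'c': [16, 16, 5], 'name': [37, 25, 23]}  # -> cache = {'c': [16, 16, 5], 'name': [37, 25, 23]}
result = cache['c'][1] + cache['name'][1]  # -> result = 41

Answer: 41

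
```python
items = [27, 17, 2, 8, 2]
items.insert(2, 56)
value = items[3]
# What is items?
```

Answer: [27, 17, 56, 2, 8, 2]

Derivation:
Trace (tracking items):
items = [27, 17, 2, 8, 2]  # -> items = [27, 17, 2, 8, 2]
items.insert(2, 56)  # -> items = [27, 17, 56, 2, 8, 2]
value = items[3]  # -> value = 2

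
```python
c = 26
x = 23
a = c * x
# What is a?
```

Answer: 598

Derivation:
Trace (tracking a):
c = 26  # -> c = 26
x = 23  # -> x = 23
a = c * x  # -> a = 598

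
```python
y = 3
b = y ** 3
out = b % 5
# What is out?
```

Answer: 2

Derivation:
Trace (tracking out):
y = 3  # -> y = 3
b = y ** 3  # -> b = 27
out = b % 5  # -> out = 2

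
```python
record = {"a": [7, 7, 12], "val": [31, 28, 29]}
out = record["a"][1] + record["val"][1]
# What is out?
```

Trace (tracking out):
record = {'a': [7, 7, 12], 'val': [31, 28, 29]}  # -> record = {'a': [7, 7, 12], 'val': [31, 28, 29]}
out = record['a'][1] + record['val'][1]  # -> out = 35

Answer: 35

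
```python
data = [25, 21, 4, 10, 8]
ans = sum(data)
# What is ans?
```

Answer: 68

Derivation:
Trace (tracking ans):
data = [25, 21, 4, 10, 8]  # -> data = [25, 21, 4, 10, 8]
ans = sum(data)  # -> ans = 68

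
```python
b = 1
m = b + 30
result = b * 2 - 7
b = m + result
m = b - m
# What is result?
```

Trace (tracking result):
b = 1  # -> b = 1
m = b + 30  # -> m = 31
result = b * 2 - 7  # -> result = -5
b = m + result  # -> b = 26
m = b - m  # -> m = -5

Answer: -5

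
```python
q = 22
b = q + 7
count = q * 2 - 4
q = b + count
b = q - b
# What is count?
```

Trace (tracking count):
q = 22  # -> q = 22
b = q + 7  # -> b = 29
count = q * 2 - 4  # -> count = 40
q = b + count  # -> q = 69
b = q - b  # -> b = 40

Answer: 40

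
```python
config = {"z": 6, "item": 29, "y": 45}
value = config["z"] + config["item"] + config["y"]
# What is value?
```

Answer: 80

Derivation:
Trace (tracking value):
config = {'z': 6, 'item': 29, 'y': 45}  # -> config = {'z': 6, 'item': 29, 'y': 45}
value = config['z'] + config['item'] + config['y']  # -> value = 80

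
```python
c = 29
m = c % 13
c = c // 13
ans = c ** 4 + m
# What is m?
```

Trace (tracking m):
c = 29  # -> c = 29
m = c % 13  # -> m = 3
c = c // 13  # -> c = 2
ans = c ** 4 + m  # -> ans = 19

Answer: 3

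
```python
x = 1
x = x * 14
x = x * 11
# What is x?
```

Answer: 154

Derivation:
Trace (tracking x):
x = 1  # -> x = 1
x = x * 14  # -> x = 14
x = x * 11  # -> x = 154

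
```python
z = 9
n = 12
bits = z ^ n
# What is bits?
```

Trace (tracking bits):
z = 9  # -> z = 9
n = 12  # -> n = 12
bits = z ^ n  # -> bits = 5

Answer: 5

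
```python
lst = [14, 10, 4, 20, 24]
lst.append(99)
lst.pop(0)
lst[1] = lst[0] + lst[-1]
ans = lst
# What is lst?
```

Trace (tracking lst):
lst = [14, 10, 4, 20, 24]  # -> lst = [14, 10, 4, 20, 24]
lst.append(99)  # -> lst = [14, 10, 4, 20, 24, 99]
lst.pop(0)  # -> lst = [10, 4, 20, 24, 99]
lst[1] = lst[0] + lst[-1]  # -> lst = [10, 109, 20, 24, 99]
ans = lst  # -> ans = [10, 109, 20, 24, 99]

Answer: [10, 109, 20, 24, 99]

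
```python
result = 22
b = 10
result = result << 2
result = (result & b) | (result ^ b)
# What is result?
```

Answer: 90

Derivation:
Trace (tracking result):
result = 22  # -> result = 22
b = 10  # -> b = 10
result = result << 2  # -> result = 88
result = result & b | result ^ b  # -> result = 90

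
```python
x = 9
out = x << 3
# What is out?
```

Trace (tracking out):
x = 9  # -> x = 9
out = x << 3  # -> out = 72

Answer: 72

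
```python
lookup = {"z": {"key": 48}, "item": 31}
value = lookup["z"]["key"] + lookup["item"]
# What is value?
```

Answer: 79

Derivation:
Trace (tracking value):
lookup = {'z': {'key': 48}, 'item': 31}  # -> lookup = {'z': {'key': 48}, 'item': 31}
value = lookup['z']['key'] + lookup['item']  # -> value = 79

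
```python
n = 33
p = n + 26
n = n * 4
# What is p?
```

Trace (tracking p):
n = 33  # -> n = 33
p = n + 26  # -> p = 59
n = n * 4  # -> n = 132

Answer: 59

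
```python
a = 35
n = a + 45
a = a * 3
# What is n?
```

Answer: 80

Derivation:
Trace (tracking n):
a = 35  # -> a = 35
n = a + 45  # -> n = 80
a = a * 3  # -> a = 105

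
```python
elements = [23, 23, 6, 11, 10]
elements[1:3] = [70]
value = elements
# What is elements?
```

Trace (tracking elements):
elements = [23, 23, 6, 11, 10]  # -> elements = [23, 23, 6, 11, 10]
elements[1:3] = [70]  # -> elements = [23, 70, 11, 10]
value = elements  # -> value = [23, 70, 11, 10]

Answer: [23, 70, 11, 10]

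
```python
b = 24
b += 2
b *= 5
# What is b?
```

Answer: 130

Derivation:
Trace (tracking b):
b = 24  # -> b = 24
b += 2  # -> b = 26
b *= 5  # -> b = 130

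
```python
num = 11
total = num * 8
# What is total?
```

Trace (tracking total):
num = 11  # -> num = 11
total = num * 8  # -> total = 88

Answer: 88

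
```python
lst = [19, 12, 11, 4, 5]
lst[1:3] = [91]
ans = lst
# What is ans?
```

Trace (tracking ans):
lst = [19, 12, 11, 4, 5]  # -> lst = [19, 12, 11, 4, 5]
lst[1:3] = [91]  # -> lst = [19, 91, 4, 5]
ans = lst  # -> ans = [19, 91, 4, 5]

Answer: [19, 91, 4, 5]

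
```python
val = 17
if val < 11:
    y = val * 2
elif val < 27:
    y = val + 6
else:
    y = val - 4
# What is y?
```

Trace (tracking y):
val = 17  # -> val = 17
if val < 11:  # condition is False
elif val < 27:  # condition is True
    y = val + 6  # -> y = 23

Answer: 23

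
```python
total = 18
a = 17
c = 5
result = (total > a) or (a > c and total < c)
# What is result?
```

Trace (tracking result):
total = 18  # -> total = 18
a = 17  # -> a = 17
c = 5  # -> c = 5
result = total > a or (a > c and total < c)  # -> result = True

Answer: True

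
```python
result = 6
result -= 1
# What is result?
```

Trace (tracking result):
result = 6  # -> result = 6
result -= 1  # -> result = 5

Answer: 5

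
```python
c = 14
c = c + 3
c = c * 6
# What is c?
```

Answer: 102

Derivation:
Trace (tracking c):
c = 14  # -> c = 14
c = c + 3  # -> c = 17
c = c * 6  # -> c = 102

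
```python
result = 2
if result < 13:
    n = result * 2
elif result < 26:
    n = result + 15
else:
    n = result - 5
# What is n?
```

Trace (tracking n):
result = 2  # -> result = 2
if result < 13:  # condition is True
    n = result * 2  # -> n = 4

Answer: 4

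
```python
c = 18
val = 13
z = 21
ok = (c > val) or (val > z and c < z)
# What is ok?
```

Trace (tracking ok):
c = 18  # -> c = 18
val = 13  # -> val = 13
z = 21  # -> z = 21
ok = c > val or (val > z and c < z)  # -> ok = True

Answer: True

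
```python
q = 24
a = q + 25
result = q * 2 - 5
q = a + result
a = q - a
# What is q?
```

Answer: 92

Derivation:
Trace (tracking q):
q = 24  # -> q = 24
a = q + 25  # -> a = 49
result = q * 2 - 5  # -> result = 43
q = a + result  # -> q = 92
a = q - a  # -> a = 43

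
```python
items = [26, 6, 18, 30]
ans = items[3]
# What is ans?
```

Trace (tracking ans):
items = [26, 6, 18, 30]  # -> items = [26, 6, 18, 30]
ans = items[3]  # -> ans = 30

Answer: 30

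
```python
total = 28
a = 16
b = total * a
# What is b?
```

Trace (tracking b):
total = 28  # -> total = 28
a = 16  # -> a = 16
b = total * a  # -> b = 448

Answer: 448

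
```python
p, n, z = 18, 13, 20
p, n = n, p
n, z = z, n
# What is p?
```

Answer: 13

Derivation:
Trace (tracking p):
p, n, z = (18, 13, 20)  # -> p = 18, n = 13, z = 20
p, n = (n, p)  # -> p = 13, n = 18
n, z = (z, n)  # -> n = 20, z = 18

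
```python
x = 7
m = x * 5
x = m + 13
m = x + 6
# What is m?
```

Trace (tracking m):
x = 7  # -> x = 7
m = x * 5  # -> m = 35
x = m + 13  # -> x = 48
m = x + 6  # -> m = 54

Answer: 54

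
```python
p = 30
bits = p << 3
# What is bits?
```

Answer: 240

Derivation:
Trace (tracking bits):
p = 30  # -> p = 30
bits = p << 3  # -> bits = 240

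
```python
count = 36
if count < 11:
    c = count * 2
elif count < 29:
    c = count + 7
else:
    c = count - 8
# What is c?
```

Trace (tracking c):
count = 36  # -> count = 36
if count < 11:  # condition is False
elif count < 29:  # condition is False
else:
    c = count - 8  # -> c = 28

Answer: 28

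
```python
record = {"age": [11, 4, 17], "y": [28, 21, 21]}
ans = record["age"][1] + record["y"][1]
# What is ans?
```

Trace (tracking ans):
record = {'age': [11, 4, 17], 'y': [28, 21, 21]}  # -> record = {'age': [11, 4, 17], 'y': [28, 21, 21]}
ans = record['age'][1] + record['y'][1]  # -> ans = 25

Answer: 25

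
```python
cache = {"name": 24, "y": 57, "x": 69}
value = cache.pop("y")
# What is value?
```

Trace (tracking value):
cache = {'name': 24, 'y': 57, 'x': 69}  # -> cache = {'name': 24, 'y': 57, 'x': 69}
value = cache.pop('y')  # -> value = 57

Answer: 57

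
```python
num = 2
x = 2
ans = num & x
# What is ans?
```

Trace (tracking ans):
num = 2  # -> num = 2
x = 2  # -> x = 2
ans = num & x  # -> ans = 2

Answer: 2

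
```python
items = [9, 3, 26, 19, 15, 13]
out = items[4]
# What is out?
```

Trace (tracking out):
items = [9, 3, 26, 19, 15, 13]  # -> items = [9, 3, 26, 19, 15, 13]
out = items[4]  # -> out = 15

Answer: 15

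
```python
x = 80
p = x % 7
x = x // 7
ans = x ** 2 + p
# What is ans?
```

Answer: 124

Derivation:
Trace (tracking ans):
x = 80  # -> x = 80
p = x % 7  # -> p = 3
x = x // 7  # -> x = 11
ans = x ** 2 + p  # -> ans = 124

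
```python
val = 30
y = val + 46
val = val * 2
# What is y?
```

Answer: 76

Derivation:
Trace (tracking y):
val = 30  # -> val = 30
y = val + 46  # -> y = 76
val = val * 2  # -> val = 60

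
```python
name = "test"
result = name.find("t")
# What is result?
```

Answer: 0

Derivation:
Trace (tracking result):
name = 'test'  # -> name = 'test'
result = name.find('t')  # -> result = 0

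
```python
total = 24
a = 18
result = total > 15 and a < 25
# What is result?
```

Trace (tracking result):
total = 24  # -> total = 24
a = 18  # -> a = 18
result = total > 15 and a < 25  # -> result = True

Answer: True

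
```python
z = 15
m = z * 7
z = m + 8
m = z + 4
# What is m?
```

Trace (tracking m):
z = 15  # -> z = 15
m = z * 7  # -> m = 105
z = m + 8  # -> z = 113
m = z + 4  # -> m = 117

Answer: 117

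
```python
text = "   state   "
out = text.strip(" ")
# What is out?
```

Trace (tracking out):
text = '   state   '  # -> text = '   state   '
out = text.strip(' ')  # -> out = 'state'

Answer: 'state'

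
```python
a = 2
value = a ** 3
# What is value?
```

Trace (tracking value):
a = 2  # -> a = 2
value = a ** 3  # -> value = 8

Answer: 8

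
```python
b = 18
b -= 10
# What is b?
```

Trace (tracking b):
b = 18  # -> b = 18
b -= 10  # -> b = 8

Answer: 8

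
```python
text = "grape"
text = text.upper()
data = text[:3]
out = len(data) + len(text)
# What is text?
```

Trace (tracking text):
text = 'grape'  # -> text = 'grape'
text = text.upper()  # -> text = 'GRAPE'
data = text[:3]  # -> data = 'GRA'
out = len(data) + len(text)  # -> out = 8

Answer: 'GRAPE'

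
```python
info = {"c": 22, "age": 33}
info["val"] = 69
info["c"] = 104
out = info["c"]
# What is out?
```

Answer: 104

Derivation:
Trace (tracking out):
info = {'c': 22, 'age': 33}  # -> info = {'c': 22, 'age': 33}
info['val'] = 69  # -> info = {'c': 22, 'age': 33, 'val': 69}
info['c'] = 104  # -> info = {'c': 104, 'age': 33, 'val': 69}
out = info['c']  # -> out = 104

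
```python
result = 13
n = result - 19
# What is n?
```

Answer: -6

Derivation:
Trace (tracking n):
result = 13  # -> result = 13
n = result - 19  # -> n = -6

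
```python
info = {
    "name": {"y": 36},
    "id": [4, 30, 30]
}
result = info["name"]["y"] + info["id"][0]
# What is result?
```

Trace (tracking result):
info = {'name': {'y': 36}, 'id': [4, 30, 30]}  # -> info = {'name': {'y': 36}, 'id': [4, 30, 30]}
result = info['name']['y'] + info['id'][0]  # -> result = 40

Answer: 40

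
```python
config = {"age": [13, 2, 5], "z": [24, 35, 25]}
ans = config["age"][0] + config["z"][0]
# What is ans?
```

Trace (tracking ans):
config = {'age': [13, 2, 5], 'z': [24, 35, 25]}  # -> config = {'age': [13, 2, 5], 'z': [24, 35, 25]}
ans = config['age'][0] + config['z'][0]  # -> ans = 37

Answer: 37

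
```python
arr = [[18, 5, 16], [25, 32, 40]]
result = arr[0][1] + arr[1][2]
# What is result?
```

Trace (tracking result):
arr = [[18, 5, 16], [25, 32, 40]]  # -> arr = [[18, 5, 16], [25, 32, 40]]
result = arr[0][1] + arr[1][2]  # -> result = 45

Answer: 45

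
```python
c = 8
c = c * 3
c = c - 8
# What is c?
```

Trace (tracking c):
c = 8  # -> c = 8
c = c * 3  # -> c = 24
c = c - 8  # -> c = 16

Answer: 16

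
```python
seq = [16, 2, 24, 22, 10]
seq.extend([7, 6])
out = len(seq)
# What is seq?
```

Trace (tracking seq):
seq = [16, 2, 24, 22, 10]  # -> seq = [16, 2, 24, 22, 10]
seq.extend([7, 6])  # -> seq = [16, 2, 24, 22, 10, 7, 6]
out = len(seq)  # -> out = 7

Answer: [16, 2, 24, 22, 10, 7, 6]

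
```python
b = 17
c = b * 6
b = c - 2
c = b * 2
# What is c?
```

Answer: 200

Derivation:
Trace (tracking c):
b = 17  # -> b = 17
c = b * 6  # -> c = 102
b = c - 2  # -> b = 100
c = b * 2  # -> c = 200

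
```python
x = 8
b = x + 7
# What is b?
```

Answer: 15

Derivation:
Trace (tracking b):
x = 8  # -> x = 8
b = x + 7  # -> b = 15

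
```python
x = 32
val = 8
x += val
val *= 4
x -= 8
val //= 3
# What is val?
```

Trace (tracking val):
x = 32  # -> x = 32
val = 8  # -> val = 8
x += val  # -> x = 40
val *= 4  # -> val = 32
x -= 8  # -> x = 32
val //= 3  # -> val = 10

Answer: 10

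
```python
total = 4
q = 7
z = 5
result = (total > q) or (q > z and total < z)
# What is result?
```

Answer: True

Derivation:
Trace (tracking result):
total = 4  # -> total = 4
q = 7  # -> q = 7
z = 5  # -> z = 5
result = total > q or (q > z and total < z)  # -> result = True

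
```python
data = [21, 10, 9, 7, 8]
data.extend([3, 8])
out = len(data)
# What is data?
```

Answer: [21, 10, 9, 7, 8, 3, 8]

Derivation:
Trace (tracking data):
data = [21, 10, 9, 7, 8]  # -> data = [21, 10, 9, 7, 8]
data.extend([3, 8])  # -> data = [21, 10, 9, 7, 8, 3, 8]
out = len(data)  # -> out = 7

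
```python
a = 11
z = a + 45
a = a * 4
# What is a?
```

Trace (tracking a):
a = 11  # -> a = 11
z = a + 45  # -> z = 56
a = a * 4  # -> a = 44

Answer: 44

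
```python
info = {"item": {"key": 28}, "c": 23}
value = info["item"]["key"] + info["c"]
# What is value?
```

Answer: 51

Derivation:
Trace (tracking value):
info = {'item': {'key': 28}, 'c': 23}  # -> info = {'item': {'key': 28}, 'c': 23}
value = info['item']['key'] + info['c']  # -> value = 51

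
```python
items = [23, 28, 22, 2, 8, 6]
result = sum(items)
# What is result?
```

Answer: 89

Derivation:
Trace (tracking result):
items = [23, 28, 22, 2, 8, 6]  # -> items = [23, 28, 22, 2, 8, 6]
result = sum(items)  # -> result = 89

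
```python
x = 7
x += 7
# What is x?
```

Answer: 14

Derivation:
Trace (tracking x):
x = 7  # -> x = 7
x += 7  # -> x = 14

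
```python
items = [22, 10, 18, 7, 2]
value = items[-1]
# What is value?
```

Answer: 2

Derivation:
Trace (tracking value):
items = [22, 10, 18, 7, 2]  # -> items = [22, 10, 18, 7, 2]
value = items[-1]  # -> value = 2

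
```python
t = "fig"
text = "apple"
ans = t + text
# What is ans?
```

Trace (tracking ans):
t = 'fig'  # -> t = 'fig'
text = 'apple'  # -> text = 'apple'
ans = t + text  # -> ans = 'figapple'

Answer: 'figapple'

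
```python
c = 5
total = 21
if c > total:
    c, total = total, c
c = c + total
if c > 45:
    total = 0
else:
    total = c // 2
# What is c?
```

Answer: 26

Derivation:
Trace (tracking c):
c = 5  # -> c = 5
total = 21  # -> total = 21
if c > total:  # condition is False
c = c + total  # -> c = 26
if c > 45:  # condition is False
else:
    total = c // 2  # -> total = 13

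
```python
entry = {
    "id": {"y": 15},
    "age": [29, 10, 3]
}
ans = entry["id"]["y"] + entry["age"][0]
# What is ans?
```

Trace (tracking ans):
entry = {'id': {'y': 15}, 'age': [29, 10, 3]}  # -> entry = {'id': {'y': 15}, 'age': [29, 10, 3]}
ans = entry['id']['y'] + entry['age'][0]  # -> ans = 44

Answer: 44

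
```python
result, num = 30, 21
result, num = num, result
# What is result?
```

Answer: 21

Derivation:
Trace (tracking result):
result, num = (30, 21)  # -> result = 30, num = 21
result, num = (num, result)  # -> result = 21, num = 30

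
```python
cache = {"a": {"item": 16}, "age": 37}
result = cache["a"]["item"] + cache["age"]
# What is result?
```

Trace (tracking result):
cache = {'a': {'item': 16}, 'age': 37}  # -> cache = {'a': {'item': 16}, 'age': 37}
result = cache['a']['item'] + cache['age']  # -> result = 53

Answer: 53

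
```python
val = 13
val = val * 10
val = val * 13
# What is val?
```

Answer: 1690

Derivation:
Trace (tracking val):
val = 13  # -> val = 13
val = val * 10  # -> val = 130
val = val * 13  # -> val = 1690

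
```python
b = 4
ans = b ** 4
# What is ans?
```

Answer: 256

Derivation:
Trace (tracking ans):
b = 4  # -> b = 4
ans = b ** 4  # -> ans = 256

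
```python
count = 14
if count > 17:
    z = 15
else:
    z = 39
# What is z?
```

Answer: 39

Derivation:
Trace (tracking z):
count = 14  # -> count = 14
if count > 17:  # condition is False
else:
    z = 39  # -> z = 39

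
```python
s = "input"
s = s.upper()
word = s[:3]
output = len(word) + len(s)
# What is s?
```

Answer: 'INPUT'

Derivation:
Trace (tracking s):
s = 'input'  # -> s = 'input'
s = s.upper()  # -> s = 'INPUT'
word = s[:3]  # -> word = 'INP'
output = len(word) + len(s)  # -> output = 8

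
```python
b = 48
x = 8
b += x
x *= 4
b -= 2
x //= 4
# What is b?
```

Answer: 54

Derivation:
Trace (tracking b):
b = 48  # -> b = 48
x = 8  # -> x = 8
b += x  # -> b = 56
x *= 4  # -> x = 32
b -= 2  # -> b = 54
x //= 4  # -> x = 8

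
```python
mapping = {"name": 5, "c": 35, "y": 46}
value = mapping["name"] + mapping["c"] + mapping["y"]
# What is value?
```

Answer: 86

Derivation:
Trace (tracking value):
mapping = {'name': 5, 'c': 35, 'y': 46}  # -> mapping = {'name': 5, 'c': 35, 'y': 46}
value = mapping['name'] + mapping['c'] + mapping['y']  # -> value = 86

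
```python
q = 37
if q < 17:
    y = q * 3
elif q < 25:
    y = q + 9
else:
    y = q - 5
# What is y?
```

Answer: 32

Derivation:
Trace (tracking y):
q = 37  # -> q = 37
if q < 17:  # condition is False
elif q < 25:  # condition is False
else:
    y = q - 5  # -> y = 32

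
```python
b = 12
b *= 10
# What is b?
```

Trace (tracking b):
b = 12  # -> b = 12
b *= 10  # -> b = 120

Answer: 120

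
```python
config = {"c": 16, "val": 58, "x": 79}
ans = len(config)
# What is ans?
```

Trace (tracking ans):
config = {'c': 16, 'val': 58, 'x': 79}  # -> config = {'c': 16, 'val': 58, 'x': 79}
ans = len(config)  # -> ans = 3

Answer: 3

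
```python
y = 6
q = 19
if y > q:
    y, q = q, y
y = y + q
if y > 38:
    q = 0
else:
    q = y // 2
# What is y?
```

Answer: 25

Derivation:
Trace (tracking y):
y = 6  # -> y = 6
q = 19  # -> q = 19
if y > q:  # condition is False
y = y + q  # -> y = 25
if y > 38:  # condition is False
else:
    q = y // 2  # -> q = 12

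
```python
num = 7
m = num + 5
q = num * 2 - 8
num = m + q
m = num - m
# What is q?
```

Trace (tracking q):
num = 7  # -> num = 7
m = num + 5  # -> m = 12
q = num * 2 - 8  # -> q = 6
num = m + q  # -> num = 18
m = num - m  # -> m = 6

Answer: 6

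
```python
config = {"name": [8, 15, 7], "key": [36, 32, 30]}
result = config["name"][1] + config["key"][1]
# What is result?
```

Answer: 47

Derivation:
Trace (tracking result):
config = {'name': [8, 15, 7], 'key': [36, 32, 30]}  # -> config = {'name': [8, 15, 7], 'key': [36, 32, 30]}
result = config['name'][1] + config['key'][1]  # -> result = 47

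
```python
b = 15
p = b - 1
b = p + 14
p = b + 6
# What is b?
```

Answer: 28

Derivation:
Trace (tracking b):
b = 15  # -> b = 15
p = b - 1  # -> p = 14
b = p + 14  # -> b = 28
p = b + 6  # -> p = 34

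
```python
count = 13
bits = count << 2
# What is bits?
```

Trace (tracking bits):
count = 13  # -> count = 13
bits = count << 2  # -> bits = 52

Answer: 52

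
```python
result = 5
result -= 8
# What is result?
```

Trace (tracking result):
result = 5  # -> result = 5
result -= 8  # -> result = -3

Answer: -3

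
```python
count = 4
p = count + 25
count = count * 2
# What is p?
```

Trace (tracking p):
count = 4  # -> count = 4
p = count + 25  # -> p = 29
count = count * 2  # -> count = 8

Answer: 29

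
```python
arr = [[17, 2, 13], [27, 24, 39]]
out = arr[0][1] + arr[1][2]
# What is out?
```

Answer: 41

Derivation:
Trace (tracking out):
arr = [[17, 2, 13], [27, 24, 39]]  # -> arr = [[17, 2, 13], [27, 24, 39]]
out = arr[0][1] + arr[1][2]  # -> out = 41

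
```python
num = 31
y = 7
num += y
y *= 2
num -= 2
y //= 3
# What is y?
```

Trace (tracking y):
num = 31  # -> num = 31
y = 7  # -> y = 7
num += y  # -> num = 38
y *= 2  # -> y = 14
num -= 2  # -> num = 36
y //= 3  # -> y = 4

Answer: 4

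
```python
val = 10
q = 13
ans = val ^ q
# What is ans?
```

Trace (tracking ans):
val = 10  # -> val = 10
q = 13  # -> q = 13
ans = val ^ q  # -> ans = 7

Answer: 7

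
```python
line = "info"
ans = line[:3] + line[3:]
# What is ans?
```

Answer: 'info'

Derivation:
Trace (tracking ans):
line = 'info'  # -> line = 'info'
ans = line[:3] + line[3:]  # -> ans = 'info'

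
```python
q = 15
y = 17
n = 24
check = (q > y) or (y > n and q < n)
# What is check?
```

Trace (tracking check):
q = 15  # -> q = 15
y = 17  # -> y = 17
n = 24  # -> n = 24
check = q > y or (y > n and q < n)  # -> check = False

Answer: False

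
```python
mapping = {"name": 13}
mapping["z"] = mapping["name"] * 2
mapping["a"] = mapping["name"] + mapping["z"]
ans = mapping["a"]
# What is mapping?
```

Answer: {'name': 13, 'z': 26, 'a': 39}

Derivation:
Trace (tracking mapping):
mapping = {'name': 13}  # -> mapping = {'name': 13}
mapping['z'] = mapping['name'] * 2  # -> mapping = {'name': 13, 'z': 26}
mapping['a'] = mapping['name'] + mapping['z']  # -> mapping = {'name': 13, 'z': 26, 'a': 39}
ans = mapping['a']  # -> ans = 39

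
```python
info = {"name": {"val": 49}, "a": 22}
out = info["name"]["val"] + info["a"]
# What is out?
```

Answer: 71

Derivation:
Trace (tracking out):
info = {'name': {'val': 49}, 'a': 22}  # -> info = {'name': {'val': 49}, 'a': 22}
out = info['name']['val'] + info['a']  # -> out = 71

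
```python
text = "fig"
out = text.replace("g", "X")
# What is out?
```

Trace (tracking out):
text = 'fig'  # -> text = 'fig'
out = text.replace('g', 'X')  # -> out = 'fiX'

Answer: 'fiX'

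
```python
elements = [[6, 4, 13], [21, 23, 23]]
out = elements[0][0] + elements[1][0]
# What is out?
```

Answer: 27

Derivation:
Trace (tracking out):
elements = [[6, 4, 13], [21, 23, 23]]  # -> elements = [[6, 4, 13], [21, 23, 23]]
out = elements[0][0] + elements[1][0]  # -> out = 27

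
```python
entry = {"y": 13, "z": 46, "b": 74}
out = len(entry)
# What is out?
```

Trace (tracking out):
entry = {'y': 13, 'z': 46, 'b': 74}  # -> entry = {'y': 13, 'z': 46, 'b': 74}
out = len(entry)  # -> out = 3

Answer: 3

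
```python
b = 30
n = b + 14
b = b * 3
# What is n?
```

Trace (tracking n):
b = 30  # -> b = 30
n = b + 14  # -> n = 44
b = b * 3  # -> b = 90

Answer: 44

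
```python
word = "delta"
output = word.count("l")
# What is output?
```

Answer: 1

Derivation:
Trace (tracking output):
word = 'delta'  # -> word = 'delta'
output = word.count('l')  # -> output = 1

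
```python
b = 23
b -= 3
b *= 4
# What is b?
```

Trace (tracking b):
b = 23  # -> b = 23
b -= 3  # -> b = 20
b *= 4  # -> b = 80

Answer: 80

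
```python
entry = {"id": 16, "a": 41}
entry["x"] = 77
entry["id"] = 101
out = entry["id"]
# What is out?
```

Trace (tracking out):
entry = {'id': 16, 'a': 41}  # -> entry = {'id': 16, 'a': 41}
entry['x'] = 77  # -> entry = {'id': 16, 'a': 41, 'x': 77}
entry['id'] = 101  # -> entry = {'id': 101, 'a': 41, 'x': 77}
out = entry['id']  # -> out = 101

Answer: 101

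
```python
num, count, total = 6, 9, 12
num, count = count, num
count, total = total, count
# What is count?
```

Trace (tracking count):
num, count, total = (6, 9, 12)  # -> num = 6, count = 9, total = 12
num, count = (count, num)  # -> num = 9, count = 6
count, total = (total, count)  # -> count = 12, total = 6

Answer: 12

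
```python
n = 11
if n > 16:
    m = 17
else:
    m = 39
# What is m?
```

Answer: 39

Derivation:
Trace (tracking m):
n = 11  # -> n = 11
if n > 16:  # condition is False
else:
    m = 39  # -> m = 39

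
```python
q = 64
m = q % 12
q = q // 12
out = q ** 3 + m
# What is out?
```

Answer: 129

Derivation:
Trace (tracking out):
q = 64  # -> q = 64
m = q % 12  # -> m = 4
q = q // 12  # -> q = 5
out = q ** 3 + m  # -> out = 129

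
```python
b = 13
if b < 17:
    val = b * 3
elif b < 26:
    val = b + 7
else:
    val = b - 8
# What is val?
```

Answer: 39

Derivation:
Trace (tracking val):
b = 13  # -> b = 13
if b < 17:  # condition is True
    val = b * 3  # -> val = 39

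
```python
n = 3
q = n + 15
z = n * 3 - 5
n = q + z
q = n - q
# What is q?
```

Trace (tracking q):
n = 3  # -> n = 3
q = n + 15  # -> q = 18
z = n * 3 - 5  # -> z = 4
n = q + z  # -> n = 22
q = n - q  # -> q = 4

Answer: 4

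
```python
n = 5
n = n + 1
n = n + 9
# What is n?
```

Trace (tracking n):
n = 5  # -> n = 5
n = n + 1  # -> n = 6
n = n + 9  # -> n = 15

Answer: 15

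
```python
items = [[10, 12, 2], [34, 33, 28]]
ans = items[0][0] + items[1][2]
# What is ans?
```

Trace (tracking ans):
items = [[10, 12, 2], [34, 33, 28]]  # -> items = [[10, 12, 2], [34, 33, 28]]
ans = items[0][0] + items[1][2]  # -> ans = 38

Answer: 38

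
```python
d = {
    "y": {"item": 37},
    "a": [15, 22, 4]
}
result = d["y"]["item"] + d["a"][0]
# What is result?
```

Trace (tracking result):
d = {'y': {'item': 37}, 'a': [15, 22, 4]}  # -> d = {'y': {'item': 37}, 'a': [15, 22, 4]}
result = d['y']['item'] + d['a'][0]  # -> result = 52

Answer: 52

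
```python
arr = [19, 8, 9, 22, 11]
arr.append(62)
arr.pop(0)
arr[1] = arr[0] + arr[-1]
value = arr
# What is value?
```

Answer: [8, 70, 22, 11, 62]

Derivation:
Trace (tracking value):
arr = [19, 8, 9, 22, 11]  # -> arr = [19, 8, 9, 22, 11]
arr.append(62)  # -> arr = [19, 8, 9, 22, 11, 62]
arr.pop(0)  # -> arr = [8, 9, 22, 11, 62]
arr[1] = arr[0] + arr[-1]  # -> arr = [8, 70, 22, 11, 62]
value = arr  # -> value = [8, 70, 22, 11, 62]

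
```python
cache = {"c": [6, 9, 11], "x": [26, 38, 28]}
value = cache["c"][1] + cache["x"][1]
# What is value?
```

Answer: 47

Derivation:
Trace (tracking value):
cache = {'c': [6, 9, 11], 'x': [26, 38, 28]}  # -> cache = {'c': [6, 9, 11], 'x': [26, 38, 28]}
value = cache['c'][1] + cache['x'][1]  # -> value = 47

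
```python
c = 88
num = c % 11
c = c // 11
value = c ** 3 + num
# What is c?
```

Trace (tracking c):
c = 88  # -> c = 88
num = c % 11  # -> num = 0
c = c // 11  # -> c = 8
value = c ** 3 + num  # -> value = 512

Answer: 8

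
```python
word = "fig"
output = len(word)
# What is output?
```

Trace (tracking output):
word = 'fig'  # -> word = 'fig'
output = len(word)  # -> output = 3

Answer: 3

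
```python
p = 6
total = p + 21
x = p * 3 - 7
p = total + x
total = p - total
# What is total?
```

Trace (tracking total):
p = 6  # -> p = 6
total = p + 21  # -> total = 27
x = p * 3 - 7  # -> x = 11
p = total + x  # -> p = 38
total = p - total  # -> total = 11

Answer: 11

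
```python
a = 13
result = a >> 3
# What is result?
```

Trace (tracking result):
a = 13  # -> a = 13
result = a >> 3  # -> result = 1

Answer: 1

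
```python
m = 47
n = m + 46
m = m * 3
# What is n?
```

Answer: 93

Derivation:
Trace (tracking n):
m = 47  # -> m = 47
n = m + 46  # -> n = 93
m = m * 3  # -> m = 141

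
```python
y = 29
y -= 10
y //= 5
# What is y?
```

Trace (tracking y):
y = 29  # -> y = 29
y -= 10  # -> y = 19
y //= 5  # -> y = 3

Answer: 3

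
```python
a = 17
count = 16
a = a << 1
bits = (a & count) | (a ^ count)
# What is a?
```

Trace (tracking a):
a = 17  # -> a = 17
count = 16  # -> count = 16
a = a << 1  # -> a = 34
bits = a & count | a ^ count  # -> bits = 50

Answer: 34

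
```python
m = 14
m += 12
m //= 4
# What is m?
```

Answer: 6

Derivation:
Trace (tracking m):
m = 14  # -> m = 14
m += 12  # -> m = 26
m //= 4  # -> m = 6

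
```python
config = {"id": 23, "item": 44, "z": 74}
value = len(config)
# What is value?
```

Trace (tracking value):
config = {'id': 23, 'item': 44, 'z': 74}  # -> config = {'id': 23, 'item': 44, 'z': 74}
value = len(config)  # -> value = 3

Answer: 3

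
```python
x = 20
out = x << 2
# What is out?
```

Answer: 80

Derivation:
Trace (tracking out):
x = 20  # -> x = 20
out = x << 2  # -> out = 80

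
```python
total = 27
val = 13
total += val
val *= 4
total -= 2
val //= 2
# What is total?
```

Answer: 38

Derivation:
Trace (tracking total):
total = 27  # -> total = 27
val = 13  # -> val = 13
total += val  # -> total = 40
val *= 4  # -> val = 52
total -= 2  # -> total = 38
val //= 2  # -> val = 26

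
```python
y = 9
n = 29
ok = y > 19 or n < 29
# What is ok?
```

Answer: False

Derivation:
Trace (tracking ok):
y = 9  # -> y = 9
n = 29  # -> n = 29
ok = y > 19 or n < 29  # -> ok = False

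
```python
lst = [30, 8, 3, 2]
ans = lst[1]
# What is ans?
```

Trace (tracking ans):
lst = [30, 8, 3, 2]  # -> lst = [30, 8, 3, 2]
ans = lst[1]  # -> ans = 8

Answer: 8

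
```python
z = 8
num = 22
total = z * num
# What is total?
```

Answer: 176

Derivation:
Trace (tracking total):
z = 8  # -> z = 8
num = 22  # -> num = 22
total = z * num  # -> total = 176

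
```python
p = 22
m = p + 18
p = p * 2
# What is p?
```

Trace (tracking p):
p = 22  # -> p = 22
m = p + 18  # -> m = 40
p = p * 2  # -> p = 44

Answer: 44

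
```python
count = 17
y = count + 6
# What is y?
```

Answer: 23

Derivation:
Trace (tracking y):
count = 17  # -> count = 17
y = count + 6  # -> y = 23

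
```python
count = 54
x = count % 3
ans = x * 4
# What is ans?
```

Answer: 0

Derivation:
Trace (tracking ans):
count = 54  # -> count = 54
x = count % 3  # -> x = 0
ans = x * 4  # -> ans = 0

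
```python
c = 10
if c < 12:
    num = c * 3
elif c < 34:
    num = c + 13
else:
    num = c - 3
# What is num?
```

Trace (tracking num):
c = 10  # -> c = 10
if c < 12:  # condition is True
    num = c * 3  # -> num = 30

Answer: 30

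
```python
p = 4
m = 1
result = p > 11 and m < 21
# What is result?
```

Answer: False

Derivation:
Trace (tracking result):
p = 4  # -> p = 4
m = 1  # -> m = 1
result = p > 11 and m < 21  # -> result = False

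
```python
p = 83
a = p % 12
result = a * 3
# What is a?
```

Trace (tracking a):
p = 83  # -> p = 83
a = p % 12  # -> a = 11
result = a * 3  # -> result = 33

Answer: 11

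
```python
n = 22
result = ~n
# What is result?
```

Trace (tracking result):
n = 22  # -> n = 22
result = ~n  # -> result = -23

Answer: -23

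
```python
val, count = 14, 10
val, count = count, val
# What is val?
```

Answer: 10

Derivation:
Trace (tracking val):
val, count = (14, 10)  # -> val = 14, count = 10
val, count = (count, val)  # -> val = 10, count = 14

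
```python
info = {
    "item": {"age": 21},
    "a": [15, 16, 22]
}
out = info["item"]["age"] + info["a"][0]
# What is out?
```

Trace (tracking out):
info = {'item': {'age': 21}, 'a': [15, 16, 22]}  # -> info = {'item': {'age': 21}, 'a': [15, 16, 22]}
out = info['item']['age'] + info['a'][0]  # -> out = 36

Answer: 36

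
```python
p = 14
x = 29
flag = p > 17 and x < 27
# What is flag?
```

Answer: False

Derivation:
Trace (tracking flag):
p = 14  # -> p = 14
x = 29  # -> x = 29
flag = p > 17 and x < 27  # -> flag = False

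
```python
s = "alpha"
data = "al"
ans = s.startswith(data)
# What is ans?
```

Answer: True

Derivation:
Trace (tracking ans):
s = 'alpha'  # -> s = 'alpha'
data = 'al'  # -> data = 'al'
ans = s.startswith(data)  # -> ans = True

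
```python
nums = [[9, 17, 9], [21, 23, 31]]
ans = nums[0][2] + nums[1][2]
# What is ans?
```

Answer: 40

Derivation:
Trace (tracking ans):
nums = [[9, 17, 9], [21, 23, 31]]  # -> nums = [[9, 17, 9], [21, 23, 31]]
ans = nums[0][2] + nums[1][2]  # -> ans = 40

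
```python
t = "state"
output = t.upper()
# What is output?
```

Answer: 'STATE'

Derivation:
Trace (tracking output):
t = 'state'  # -> t = 'state'
output = t.upper()  # -> output = 'STATE'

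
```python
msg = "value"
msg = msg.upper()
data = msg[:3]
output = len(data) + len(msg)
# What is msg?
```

Answer: 'VALUE'

Derivation:
Trace (tracking msg):
msg = 'value'  # -> msg = 'value'
msg = msg.upper()  # -> msg = 'VALUE'
data = msg[:3]  # -> data = 'VAL'
output = len(data) + len(msg)  # -> output = 8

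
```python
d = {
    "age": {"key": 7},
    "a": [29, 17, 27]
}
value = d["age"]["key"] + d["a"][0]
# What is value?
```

Trace (tracking value):
d = {'age': {'key': 7}, 'a': [29, 17, 27]}  # -> d = {'age': {'key': 7}, 'a': [29, 17, 27]}
value = d['age']['key'] + d['a'][0]  # -> value = 36

Answer: 36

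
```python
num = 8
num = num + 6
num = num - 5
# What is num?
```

Trace (tracking num):
num = 8  # -> num = 8
num = num + 6  # -> num = 14
num = num - 5  # -> num = 9

Answer: 9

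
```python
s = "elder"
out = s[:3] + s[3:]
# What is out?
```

Answer: 'elder'

Derivation:
Trace (tracking out):
s = 'elder'  # -> s = 'elder'
out = s[:3] + s[3:]  # -> out = 'elder'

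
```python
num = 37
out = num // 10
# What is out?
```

Trace (tracking out):
num = 37  # -> num = 37
out = num // 10  # -> out = 3

Answer: 3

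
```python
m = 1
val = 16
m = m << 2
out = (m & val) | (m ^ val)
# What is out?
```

Answer: 20

Derivation:
Trace (tracking out):
m = 1  # -> m = 1
val = 16  # -> val = 16
m = m << 2  # -> m = 4
out = m & val | m ^ val  # -> out = 20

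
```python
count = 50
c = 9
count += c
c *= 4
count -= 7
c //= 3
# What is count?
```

Trace (tracking count):
count = 50  # -> count = 50
c = 9  # -> c = 9
count += c  # -> count = 59
c *= 4  # -> c = 36
count -= 7  # -> count = 52
c //= 3  # -> c = 12

Answer: 52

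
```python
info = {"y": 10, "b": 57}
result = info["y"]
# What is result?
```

Answer: 10

Derivation:
Trace (tracking result):
info = {'y': 10, 'b': 57}  # -> info = {'y': 10, 'b': 57}
result = info['y']  # -> result = 10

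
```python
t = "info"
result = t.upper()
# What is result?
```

Answer: 'INFO'

Derivation:
Trace (tracking result):
t = 'info'  # -> t = 'info'
result = t.upper()  # -> result = 'INFO'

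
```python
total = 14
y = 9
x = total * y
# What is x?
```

Trace (tracking x):
total = 14  # -> total = 14
y = 9  # -> y = 9
x = total * y  # -> x = 126

Answer: 126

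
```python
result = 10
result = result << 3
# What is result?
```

Answer: 80

Derivation:
Trace (tracking result):
result = 10  # -> result = 10
result = result << 3  # -> result = 80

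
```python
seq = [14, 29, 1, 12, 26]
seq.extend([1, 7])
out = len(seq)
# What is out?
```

Answer: 7

Derivation:
Trace (tracking out):
seq = [14, 29, 1, 12, 26]  # -> seq = [14, 29, 1, 12, 26]
seq.extend([1, 7])  # -> seq = [14, 29, 1, 12, 26, 1, 7]
out = len(seq)  # -> out = 7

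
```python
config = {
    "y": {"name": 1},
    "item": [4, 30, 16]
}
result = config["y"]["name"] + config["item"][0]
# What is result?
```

Answer: 5

Derivation:
Trace (tracking result):
config = {'y': {'name': 1}, 'item': [4, 30, 16]}  # -> config = {'y': {'name': 1}, 'item': [4, 30, 16]}
result = config['y']['name'] + config['item'][0]  # -> result = 5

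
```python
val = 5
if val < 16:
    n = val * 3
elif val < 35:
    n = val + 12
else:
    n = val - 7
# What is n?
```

Answer: 15

Derivation:
Trace (tracking n):
val = 5  # -> val = 5
if val < 16:  # condition is True
    n = val * 3  # -> n = 15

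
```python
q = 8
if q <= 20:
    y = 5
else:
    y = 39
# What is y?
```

Answer: 5

Derivation:
Trace (tracking y):
q = 8  # -> q = 8
if q <= 20:  # condition is True
    y = 5  # -> y = 5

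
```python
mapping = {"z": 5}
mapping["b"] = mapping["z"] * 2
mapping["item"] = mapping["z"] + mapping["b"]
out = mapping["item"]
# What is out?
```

Trace (tracking out):
mapping = {'z': 5}  # -> mapping = {'z': 5}
mapping['b'] = mapping['z'] * 2  # -> mapping = {'z': 5, 'b': 10}
mapping['item'] = mapping['z'] + mapping['b']  # -> mapping = {'z': 5, 'b': 10, 'item': 15}
out = mapping['item']  # -> out = 15

Answer: 15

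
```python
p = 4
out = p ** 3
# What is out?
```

Answer: 64

Derivation:
Trace (tracking out):
p = 4  # -> p = 4
out = p ** 3  # -> out = 64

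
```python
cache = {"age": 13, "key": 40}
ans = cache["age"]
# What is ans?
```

Trace (tracking ans):
cache = {'age': 13, 'key': 40}  # -> cache = {'age': 13, 'key': 40}
ans = cache['age']  # -> ans = 13

Answer: 13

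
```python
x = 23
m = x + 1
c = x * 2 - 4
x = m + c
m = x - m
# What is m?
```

Trace (tracking m):
x = 23  # -> x = 23
m = x + 1  # -> m = 24
c = x * 2 - 4  # -> c = 42
x = m + c  # -> x = 66
m = x - m  # -> m = 42

Answer: 42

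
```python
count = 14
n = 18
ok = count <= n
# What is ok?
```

Answer: True

Derivation:
Trace (tracking ok):
count = 14  # -> count = 14
n = 18  # -> n = 18
ok = count <= n  # -> ok = True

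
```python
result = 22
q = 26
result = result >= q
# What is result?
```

Trace (tracking result):
result = 22  # -> result = 22
q = 26  # -> q = 26
result = result >= q  # -> result = False

Answer: False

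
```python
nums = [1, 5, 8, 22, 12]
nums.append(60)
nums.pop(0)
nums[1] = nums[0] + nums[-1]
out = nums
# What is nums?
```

Answer: [5, 65, 22, 12, 60]

Derivation:
Trace (tracking nums):
nums = [1, 5, 8, 22, 12]  # -> nums = [1, 5, 8, 22, 12]
nums.append(60)  # -> nums = [1, 5, 8, 22, 12, 60]
nums.pop(0)  # -> nums = [5, 8, 22, 12, 60]
nums[1] = nums[0] + nums[-1]  # -> nums = [5, 65, 22, 12, 60]
out = nums  # -> out = [5, 65, 22, 12, 60]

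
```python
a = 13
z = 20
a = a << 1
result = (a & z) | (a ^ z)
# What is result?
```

Trace (tracking result):
a = 13  # -> a = 13
z = 20  # -> z = 20
a = a << 1  # -> a = 26
result = a & z | a ^ z  # -> result = 30

Answer: 30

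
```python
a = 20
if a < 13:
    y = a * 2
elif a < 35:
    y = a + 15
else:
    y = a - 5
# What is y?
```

Trace (tracking y):
a = 20  # -> a = 20
if a < 13:  # condition is False
elif a < 35:  # condition is True
    y = a + 15  # -> y = 35

Answer: 35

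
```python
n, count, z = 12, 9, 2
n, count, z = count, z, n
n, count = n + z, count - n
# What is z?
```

Answer: 12

Derivation:
Trace (tracking z):
n, count, z = (12, 9, 2)  # -> n = 12, count = 9, z = 2
n, count, z = (count, z, n)  # -> n = 9, count = 2, z = 12
n, count = (n + z, count - n)  # -> n = 21, count = -7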